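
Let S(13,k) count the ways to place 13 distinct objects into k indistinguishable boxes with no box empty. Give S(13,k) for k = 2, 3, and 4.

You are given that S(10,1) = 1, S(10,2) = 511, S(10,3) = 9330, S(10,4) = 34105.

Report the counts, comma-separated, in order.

4095, 261625, 2532530

@11  (11,1):1·1+0→1, (11,2):511·2+1→1023, (11,3):9330·3+511→28501, (11,4):34105·4+9330→145750
@12  (12,1):1·1+0→1, (12,2):1023·2+1→2047, (12,3):28501·3+1023→86526, (12,4):145750·4+28501→611501
@13  (13,2):2047·2+1→4095, (13,3):86526·3+2047→261625, (13,4):611501·4+86526→2532530
Read S(13,2) = 4095, S(13,3) = 261625, S(13,4) = 2532530.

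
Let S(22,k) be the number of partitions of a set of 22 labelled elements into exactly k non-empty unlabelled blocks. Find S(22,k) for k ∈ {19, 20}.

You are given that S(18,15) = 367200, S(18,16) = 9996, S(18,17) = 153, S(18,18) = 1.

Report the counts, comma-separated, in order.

i=19: T(19,16)=367200+16·9996=527136 | T(19,17)=9996+17·153=12597 | T(19,18)=153+18·1=171 | T(19,19)=1+19·0=1
i=20: T(20,17)=527136+17·12597=741285 | T(20,18)=12597+18·171=15675 | T(20,19)=171+19·1=190 | T(20,20)=1+20·0=1
i=21: T(21,18)=741285+18·15675=1023435 | T(21,19)=15675+19·190=19285 | T(21,20)=190+20·1=210
i=22: T(22,19)=1023435+19·19285=1389850 | T(22,20)=19285+20·210=23485
Read S(22,19) = 1389850, S(22,20) = 23485.

1389850, 23485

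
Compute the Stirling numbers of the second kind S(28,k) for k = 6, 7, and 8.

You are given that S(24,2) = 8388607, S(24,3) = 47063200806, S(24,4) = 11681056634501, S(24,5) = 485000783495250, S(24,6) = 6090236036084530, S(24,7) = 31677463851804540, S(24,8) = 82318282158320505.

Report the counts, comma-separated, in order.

i=25: T(25,3)=8388607+3·47063200806=141197991025 | T(25,4)=47063200806+4·11681056634501=46771289738810 | T(25,5)=11681056634501+5·485000783495250=2436684974110751 | T(25,6)=485000783495250+6·6090236036084530=37026417000002430 | T(25,7)=6090236036084530+7·31677463851804540=227832482998716310 | T(25,8)=31677463851804540+8·82318282158320505=690223721118368580
i=26: T(26,4)=141197991025+4·46771289738810=187226356946265 | T(26,5)=46771289738810+5·2436684974110751=12230196160292565 | T(26,6)=2436684974110751+6·37026417000002430=224595186974125331 | T(26,7)=37026417000002430+7·227832482998716310=1631853797991016600 | T(26,8)=227832482998716310+8·690223721118368580=5749622251945664950
i=27: T(27,5)=187226356946265+5·12230196160292565=61338207158409090 | T(27,6)=12230196160292565+6·224595186974125331=1359801318005044551 | T(27,7)=224595186974125331+7·1631853797991016600=11647571772911241531 | T(27,8)=1631853797991016600+8·5749622251945664950=47628831813556336200
i=28: T(28,6)=61338207158409090+6·1359801318005044551=8220146115188676396 | T(28,7)=1359801318005044551+7·11647571772911241531=82892803728383735268 | T(28,8)=11647571772911241531+8·47628831813556336200=392678226281361931131
Read S(28,6) = 8220146115188676396, S(28,7) = 82892803728383735268, S(28,8) = 392678226281361931131.

8220146115188676396, 82892803728383735268, 392678226281361931131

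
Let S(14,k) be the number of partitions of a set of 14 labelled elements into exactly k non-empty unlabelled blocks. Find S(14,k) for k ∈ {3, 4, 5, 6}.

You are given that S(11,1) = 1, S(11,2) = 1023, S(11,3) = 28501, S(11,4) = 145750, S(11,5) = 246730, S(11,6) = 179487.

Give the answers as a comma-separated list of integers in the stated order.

r12: T_12,1=1×1+0=1; T_12,2=2×1023+1=2047; T_12,3=3×28501+1023=86526; T_12,4=4×145750+28501=611501; T_12,5=5×246730+145750=1379400; T_12,6=6×179487+246730=1323652
r13: T_13,2=2×2047+1=4095; T_13,3=3×86526+2047=261625; T_13,4=4×611501+86526=2532530; T_13,5=5×1379400+611501=7508501; T_13,6=6×1323652+1379400=9321312
r14: T_14,3=3×261625+4095=788970; T_14,4=4×2532530+261625=10391745; T_14,5=5×7508501+2532530=40075035; T_14,6=6×9321312+7508501=63436373
Read S(14,3) = 788970, S(14,4) = 10391745, S(14,5) = 40075035, S(14,6) = 63436373.

788970, 10391745, 40075035, 63436373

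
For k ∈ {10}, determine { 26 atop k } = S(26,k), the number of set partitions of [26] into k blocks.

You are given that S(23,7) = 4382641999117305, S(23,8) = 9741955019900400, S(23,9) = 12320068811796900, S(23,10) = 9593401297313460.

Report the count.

13199555372846848005

i=24: T(24,8)=4382641999117305+8·9741955019900400=82318282158320505 | T(24,9)=9741955019900400+9·12320068811796900=120622574326072500 | T(24,10)=12320068811796900+10·9593401297313460=108254081784931500
i=25: T(25,9)=82318282158320505+9·120622574326072500=1167921451092973005 | T(25,10)=120622574326072500+10·108254081784931500=1203163392175387500
i=26: T(26,10)=1167921451092973005+10·1203163392175387500=13199555372846848005
Read S(26,10) = 13199555372846848005.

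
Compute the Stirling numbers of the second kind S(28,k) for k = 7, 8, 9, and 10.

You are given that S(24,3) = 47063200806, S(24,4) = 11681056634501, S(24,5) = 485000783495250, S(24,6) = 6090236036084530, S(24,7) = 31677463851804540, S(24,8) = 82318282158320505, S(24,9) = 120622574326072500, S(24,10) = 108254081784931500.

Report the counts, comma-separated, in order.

[25] T[25,4]:4*11681056634501+47063200806=46771289738810 · T[25,5]:5*485000783495250+11681056634501=2436684974110751 · T[25,6]:6*6090236036084530+485000783495250=37026417000002430 · T[25,7]:7*31677463851804540+6090236036084530=227832482998716310 · T[25,8]:8*82318282158320505+31677463851804540=690223721118368580 · T[25,9]:9*120622574326072500+82318282158320505=1167921451092973005 · T[25,10]:10*108254081784931500+120622574326072500=1203163392175387500
[26] T[26,5]:5*2436684974110751+46771289738810=12230196160292565 · T[26,6]:6*37026417000002430+2436684974110751=224595186974125331 · T[26,7]:7*227832482998716310+37026417000002430=1631853797991016600 · T[26,8]:8*690223721118368580+227832482998716310=5749622251945664950 · T[26,9]:9*1167921451092973005+690223721118368580=11201516780955125625 · T[26,10]:10*1203163392175387500+1167921451092973005=13199555372846848005
[27] T[27,6]:6*224595186974125331+12230196160292565=1359801318005044551 · T[27,7]:7*1631853797991016600+224595186974125331=11647571772911241531 · T[27,8]:8*5749622251945664950+1631853797991016600=47628831813556336200 · T[27,9]:9*11201516780955125625+5749622251945664950=106563273280541795575 · T[27,10]:10*13199555372846848005+11201516780955125625=143197070509423605675
[28] T[28,7]:7*11647571772911241531+1359801318005044551=82892803728383735268 · T[28,8]:8*47628831813556336200+11647571772911241531=392678226281361931131 · T[28,9]:9*106563273280541795575+47628831813556336200=1006698291338432496375 · T[28,10]:10*143197070509423605675+106563273280541795575=1538533978374777852325
Read S(28,7) = 82892803728383735268, S(28,8) = 392678226281361931131, S(28,9) = 1006698291338432496375, S(28,10) = 1538533978374777852325.

82892803728383735268, 392678226281361931131, 1006698291338432496375, 1538533978374777852325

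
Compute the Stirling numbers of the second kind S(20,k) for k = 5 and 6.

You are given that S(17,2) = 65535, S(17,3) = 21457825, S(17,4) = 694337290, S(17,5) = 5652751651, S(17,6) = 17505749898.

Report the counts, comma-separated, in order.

r18: T_18,3=3×21457825+65535=64439010; T_18,4=4×694337290+21457825=2798806985; T_18,5=5×5652751651+694337290=28958095545; T_18,6=6×17505749898+5652751651=110687251039
r19: T_19,4=4×2798806985+64439010=11259666950; T_19,5=5×28958095545+2798806985=147589284710; T_19,6=6×110687251039+28958095545=693081601779
r20: T_20,5=5×147589284710+11259666950=749206090500; T_20,6=6×693081601779+147589284710=4306078895384
Read S(20,5) = 749206090500, S(20,6) = 4306078895384.

749206090500, 4306078895384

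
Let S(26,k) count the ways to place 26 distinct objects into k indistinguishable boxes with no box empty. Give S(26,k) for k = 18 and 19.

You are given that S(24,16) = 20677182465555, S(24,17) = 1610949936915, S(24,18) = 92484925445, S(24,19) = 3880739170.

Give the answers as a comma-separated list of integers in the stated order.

107025546101760, 6433839018750

r25: T_25,17=17×1610949936915+20677182465555=48063331393110; T_25,18=18×92484925445+1610949936915=3275678594925; T_25,19=19×3880739170+92484925445=166218969675
r26: T_26,18=18×3275678594925+48063331393110=107025546101760; T_26,19=19×166218969675+3275678594925=6433839018750
Read S(26,18) = 107025546101760, S(26,19) = 6433839018750.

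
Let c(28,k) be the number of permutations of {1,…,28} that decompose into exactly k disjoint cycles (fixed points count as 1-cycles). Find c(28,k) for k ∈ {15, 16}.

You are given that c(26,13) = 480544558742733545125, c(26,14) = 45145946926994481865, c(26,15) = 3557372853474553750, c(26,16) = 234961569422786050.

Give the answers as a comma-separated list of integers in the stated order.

5370555489012577816470, 398629729895941637715

[27] T[27,14]:26*45145946926994481865+480544558742733545125=1654339178844590073615 · T[27,15]:26*3557372853474553750+45145946926994481865=137637641117332879365 · T[27,16]:26*234961569422786050+3557372853474553750=9666373658466991050
[28] T[28,15]:27*137637641117332879365+1654339178844590073615=5370555489012577816470 · T[28,16]:27*9666373658466991050+137637641117332879365=398629729895941637715
Read c(28,15) = 5370555489012577816470, c(28,16) = 398629729895941637715.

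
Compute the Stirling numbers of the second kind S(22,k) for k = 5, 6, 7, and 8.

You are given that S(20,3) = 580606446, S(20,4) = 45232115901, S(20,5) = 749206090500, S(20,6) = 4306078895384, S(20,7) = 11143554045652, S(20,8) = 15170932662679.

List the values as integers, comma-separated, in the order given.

@21  (21,4):45232115901·4+580606446→181509070050, (21,5):749206090500·5+45232115901→3791262568401, (21,6):4306078895384·6+749206090500→26585679462804, (21,7):11143554045652·7+4306078895384→82310957214948, (21,8):15170932662679·8+11143554045652→132511015347084
@22  (22,5):3791262568401·5+181509070050→19137821912055, (22,6):26585679462804·6+3791262568401→163305339345225, (22,7):82310957214948·7+26585679462804→602762379967440, (22,8):132511015347084·8+82310957214948→1142399079991620
Read S(22,5) = 19137821912055, S(22,6) = 163305339345225, S(22,7) = 602762379967440, S(22,8) = 1142399079991620.

19137821912055, 163305339345225, 602762379967440, 1142399079991620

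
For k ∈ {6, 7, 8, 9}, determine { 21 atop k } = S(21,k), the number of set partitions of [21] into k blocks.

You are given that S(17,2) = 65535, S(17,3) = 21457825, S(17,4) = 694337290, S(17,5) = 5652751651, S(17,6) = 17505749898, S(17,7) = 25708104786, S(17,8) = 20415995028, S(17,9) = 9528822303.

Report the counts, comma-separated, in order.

26585679462804, 82310957214948, 132511015347084, 123272476465204

r18: T_18,3=3×21457825+65535=64439010; T_18,4=4×694337290+21457825=2798806985; T_18,5=5×5652751651+694337290=28958095545; T_18,6=6×17505749898+5652751651=110687251039; T_18,7=7×25708104786+17505749898=197462483400; T_18,8=8×20415995028+25708104786=189036065010; T_18,9=9×9528822303+20415995028=106175395755
r19: T_19,4=4×2798806985+64439010=11259666950; T_19,5=5×28958095545+2798806985=147589284710; T_19,6=6×110687251039+28958095545=693081601779; T_19,7=7×197462483400+110687251039=1492924634839; T_19,8=8×189036065010+197462483400=1709751003480; T_19,9=9×106175395755+189036065010=1144614626805
r20: T_20,5=5×147589284710+11259666950=749206090500; T_20,6=6×693081601779+147589284710=4306078895384; T_20,7=7×1492924634839+693081601779=11143554045652; T_20,8=8×1709751003480+1492924634839=15170932662679; T_20,9=9×1144614626805+1709751003480=12011282644725
r21: T_21,6=6×4306078895384+749206090500=26585679462804; T_21,7=7×11143554045652+4306078895384=82310957214948; T_21,8=8×15170932662679+11143554045652=132511015347084; T_21,9=9×12011282644725+15170932662679=123272476465204
Read S(21,6) = 26585679462804, S(21,7) = 82310957214948, S(21,8) = 132511015347084, S(21,9) = 123272476465204.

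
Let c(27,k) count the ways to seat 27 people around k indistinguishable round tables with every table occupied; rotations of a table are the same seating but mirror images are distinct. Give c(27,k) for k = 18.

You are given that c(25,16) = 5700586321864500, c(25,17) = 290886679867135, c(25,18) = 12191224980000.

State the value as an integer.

@26  (26,17):290886679867135·25+5700586321864500→12972753318542875, (26,18):12191224980000·25+290886679867135→595667304367135
@27  (27,18):595667304367135·26+12972753318542875→28460103232088385
Read c(27,18) = 28460103232088385.

28460103232088385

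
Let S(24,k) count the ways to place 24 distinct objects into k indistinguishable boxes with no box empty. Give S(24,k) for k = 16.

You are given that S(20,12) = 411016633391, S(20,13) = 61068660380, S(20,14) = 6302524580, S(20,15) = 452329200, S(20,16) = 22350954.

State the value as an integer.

[21] T[21,13]:13*61068660380+411016633391=1204909218331 · T[21,14]:14*6302524580+61068660380=149304004500 · T[21,15]:15*452329200+6302524580=13087462580 · T[21,16]:16*22350954+452329200=809944464
[22] T[22,14]:14*149304004500+1204909218331=3295165281331 · T[22,15]:15*13087462580+149304004500=345615943200 · T[22,16]:16*809944464+13087462580=26046574004
[23] T[23,15]:15*345615943200+3295165281331=8479404429331 · T[23,16]:16*26046574004+345615943200=762361127264
[24] T[24,16]:16*762361127264+8479404429331=20677182465555
Read S(24,16) = 20677182465555.

20677182465555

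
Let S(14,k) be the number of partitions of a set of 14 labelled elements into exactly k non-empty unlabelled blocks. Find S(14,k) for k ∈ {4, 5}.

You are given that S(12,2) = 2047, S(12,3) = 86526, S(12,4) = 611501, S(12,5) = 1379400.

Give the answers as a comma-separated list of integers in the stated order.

10391745, 40075035

@13  (13,3):86526·3+2047→261625, (13,4):611501·4+86526→2532530, (13,5):1379400·5+611501→7508501
@14  (14,4):2532530·4+261625→10391745, (14,5):7508501·5+2532530→40075035
Read S(14,4) = 10391745, S(14,5) = 40075035.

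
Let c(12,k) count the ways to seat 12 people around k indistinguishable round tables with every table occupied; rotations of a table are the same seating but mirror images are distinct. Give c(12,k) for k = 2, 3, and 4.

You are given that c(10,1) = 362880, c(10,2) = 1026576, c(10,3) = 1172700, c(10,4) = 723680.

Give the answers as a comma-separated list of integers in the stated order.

r11: T_11,1=10×362880+0=3628800; T_11,2=10×1026576+362880=10628640; T_11,3=10×1172700+1026576=12753576; T_11,4=10×723680+1172700=8409500
r12: T_12,2=11×10628640+3628800=120543840; T_12,3=11×12753576+10628640=150917976; T_12,4=11×8409500+12753576=105258076
Read c(12,2) = 120543840, c(12,3) = 150917976, c(12,4) = 105258076.

120543840, 150917976, 105258076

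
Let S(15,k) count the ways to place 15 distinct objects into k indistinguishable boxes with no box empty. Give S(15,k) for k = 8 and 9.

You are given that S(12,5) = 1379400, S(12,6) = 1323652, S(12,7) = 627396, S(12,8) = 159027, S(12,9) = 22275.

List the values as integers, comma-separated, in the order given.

i=13: T(13,6)=1379400+6·1323652=9321312 | T(13,7)=1323652+7·627396=5715424 | T(13,8)=627396+8·159027=1899612 | T(13,9)=159027+9·22275=359502
i=14: T(14,7)=9321312+7·5715424=49329280 | T(14,8)=5715424+8·1899612=20912320 | T(14,9)=1899612+9·359502=5135130
i=15: T(15,8)=49329280+8·20912320=216627840 | T(15,9)=20912320+9·5135130=67128490
Read S(15,8) = 216627840, S(15,9) = 67128490.

216627840, 67128490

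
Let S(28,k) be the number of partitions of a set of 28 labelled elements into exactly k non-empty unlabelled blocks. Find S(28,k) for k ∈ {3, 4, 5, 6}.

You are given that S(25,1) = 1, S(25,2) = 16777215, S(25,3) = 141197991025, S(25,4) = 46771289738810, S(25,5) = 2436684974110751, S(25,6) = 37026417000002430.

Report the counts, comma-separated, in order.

@26  (26,1):1·1+0→1, (26,2):16777215·2+1→33554431, (26,3):141197991025·3+16777215→423610750290, (26,4):46771289738810·4+141197991025→187226356946265, (26,5):2436684974110751·5+46771289738810→12230196160292565, (26,6):37026417000002430·6+2436684974110751→224595186974125331
@27  (27,2):33554431·2+1→67108863, (27,3):423610750290·3+33554431→1270865805301, (27,4):187226356946265·4+423610750290→749329038535350, (27,5):12230196160292565·5+187226356946265→61338207158409090, (27,6):224595186974125331·6+12230196160292565→1359801318005044551
@28  (28,3):1270865805301·3+67108863→3812664524766, (28,4):749329038535350·4+1270865805301→2998587019946701, (28,5):61338207158409090·5+749329038535350→307440364830580800, (28,6):1359801318005044551·6+61338207158409090→8220146115188676396
Read S(28,3) = 3812664524766, S(28,4) = 2998587019946701, S(28,5) = 307440364830580800, S(28,6) = 8220146115188676396.

3812664524766, 2998587019946701, 307440364830580800, 8220146115188676396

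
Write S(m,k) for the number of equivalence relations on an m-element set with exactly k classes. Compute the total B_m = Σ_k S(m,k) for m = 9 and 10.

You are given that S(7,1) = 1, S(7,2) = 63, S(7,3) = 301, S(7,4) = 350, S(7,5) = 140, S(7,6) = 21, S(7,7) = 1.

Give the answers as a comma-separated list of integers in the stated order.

i=8: T(8,1)=0+1·1=1 | T(8,2)=1+2·63=127 | T(8,3)=63+3·301=966 | T(8,4)=301+4·350=1701 | T(8,5)=350+5·140=1050 | T(8,6)=140+6·21=266 | T(8,7)=21+7·1=28 | T(8,8)=1+8·0=1
i=9: T(9,1)=0+1·1=1 | T(9,2)=1+2·127=255 | T(9,3)=127+3·966=3025 | T(9,4)=966+4·1701=7770 | T(9,5)=1701+5·1050=6951 | T(9,6)=1050+6·266=2646 | T(9,7)=266+7·28=462 | T(9,8)=28+8·1=36 | T(9,9)=1+9·0=1
i=10: T(10,1)=0+1·1=1 | T(10,2)=1+2·255=511 | T(10,3)=255+3·3025=9330 | T(10,4)=3025+4·7770=34105 | T(10,5)=7770+5·6951=42525 | T(10,6)=6951+6·2646=22827 | T(10,7)=2646+7·462=5880 | T(10,8)=462+8·36=750 | T(10,9)=36+9·1=45 | T(10,10)=1+10·0=1
B_9 = ΣS(9,k) = 1+255+3025+7770+6951+2646+462+36+1 = 21147
B_10 = ΣS(10,k) = 1+511+9330+34105+42525+22827+5880+750+45+1 = 115975

21147, 115975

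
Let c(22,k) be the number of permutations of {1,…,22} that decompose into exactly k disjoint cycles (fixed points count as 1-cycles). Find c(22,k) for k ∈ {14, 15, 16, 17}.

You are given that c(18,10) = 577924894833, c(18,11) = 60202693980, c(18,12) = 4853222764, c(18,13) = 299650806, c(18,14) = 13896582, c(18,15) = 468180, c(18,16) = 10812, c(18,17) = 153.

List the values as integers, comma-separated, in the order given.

27188611869881, 1599718388730, 75289668850, 2792167686

i=19: T(19,11)=577924894833+18·60202693980=1661573386473 | T(19,12)=60202693980+18·4853222764=147560703732 | T(19,13)=4853222764+18·299650806=10246937272 | T(19,14)=299650806+18·13896582=549789282 | T(19,15)=13896582+18·468180=22323822 | T(19,16)=468180+18·10812=662796 | T(19,17)=10812+18·153=13566
i=20: T(20,12)=1661573386473+19·147560703732=4465226757381 | T(20,13)=147560703732+19·10246937272=342252511900 | T(20,14)=10246937272+19·549789282=20692933630 | T(20,15)=549789282+19·22323822=973941900 | T(20,16)=22323822+19·662796=34916946 | T(20,17)=662796+19·13566=920550
i=21: T(21,13)=4465226757381+20·342252511900=11310276995381 | T(21,14)=342252511900+20·20692933630=756111184500 | T(21,15)=20692933630+20·973941900=40171771630 | T(21,16)=973941900+20·34916946=1672280820 | T(21,17)=34916946+20·920550=53327946
i=22: T(22,14)=11310276995381+21·756111184500=27188611869881 | T(22,15)=756111184500+21·40171771630=1599718388730 | T(22,16)=40171771630+21·1672280820=75289668850 | T(22,17)=1672280820+21·53327946=2792167686
Read c(22,14) = 27188611869881, c(22,15) = 1599718388730, c(22,16) = 75289668850, c(22,17) = 2792167686.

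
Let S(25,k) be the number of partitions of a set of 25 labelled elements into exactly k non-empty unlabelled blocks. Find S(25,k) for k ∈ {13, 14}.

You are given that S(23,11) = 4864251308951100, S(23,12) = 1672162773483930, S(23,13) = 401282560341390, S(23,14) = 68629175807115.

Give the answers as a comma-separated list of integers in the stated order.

row 24: T[24][12]=12·1672162773483930+4864251308951100=24930204590758260  T[24][13]=13·401282560341390+1672162773483930=6888836057922000  T[24][14]=14·68629175807115+401282560341390=1362091021641000
row 25: T[25][13]=13·6888836057922000+24930204590758260=114485073343744260  T[25][14]=14·1362091021641000+6888836057922000=25958110360896000
Read S(25,13) = 114485073343744260, S(25,14) = 25958110360896000.

114485073343744260, 25958110360896000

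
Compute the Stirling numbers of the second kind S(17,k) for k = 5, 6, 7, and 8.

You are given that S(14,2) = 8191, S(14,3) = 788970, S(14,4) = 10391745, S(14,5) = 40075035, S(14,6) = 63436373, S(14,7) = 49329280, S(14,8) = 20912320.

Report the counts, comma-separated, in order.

5652751651, 17505749898, 25708104786, 20415995028

r15: T_15,3=3×788970+8191=2375101; T_15,4=4×10391745+788970=42355950; T_15,5=5×40075035+10391745=210766920; T_15,6=6×63436373+40075035=420693273; T_15,7=7×49329280+63436373=408741333; T_15,8=8×20912320+49329280=216627840
r16: T_16,4=4×42355950+2375101=171798901; T_16,5=5×210766920+42355950=1096190550; T_16,6=6×420693273+210766920=2734926558; T_16,7=7×408741333+420693273=3281882604; T_16,8=8×216627840+408741333=2141764053
r17: T_17,5=5×1096190550+171798901=5652751651; T_17,6=6×2734926558+1096190550=17505749898; T_17,7=7×3281882604+2734926558=25708104786; T_17,8=8×2141764053+3281882604=20415995028
Read S(17,5) = 5652751651, S(17,6) = 17505749898, S(17,7) = 25708104786, S(17,8) = 20415995028.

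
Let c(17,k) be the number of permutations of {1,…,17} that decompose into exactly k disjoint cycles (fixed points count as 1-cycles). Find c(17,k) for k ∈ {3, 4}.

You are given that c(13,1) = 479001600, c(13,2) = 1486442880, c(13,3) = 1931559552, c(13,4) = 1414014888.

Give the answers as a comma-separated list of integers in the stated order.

102992244837120, 87077748875904

i=14: T(14,1)=0+13·479001600=6227020800 | T(14,2)=479001600+13·1486442880=19802759040 | T(14,3)=1486442880+13·1931559552=26596717056 | T(14,4)=1931559552+13·1414014888=20313753096
i=15: T(15,1)=0+14·6227020800=87178291200 | T(15,2)=6227020800+14·19802759040=283465647360 | T(15,3)=19802759040+14·26596717056=392156797824 | T(15,4)=26596717056+14·20313753096=310989260400
i=16: T(16,2)=87178291200+15·283465647360=4339163001600 | T(16,3)=283465647360+15·392156797824=6165817614720 | T(16,4)=392156797824+15·310989260400=5056995703824
i=17: T(17,3)=4339163001600+16·6165817614720=102992244837120 | T(17,4)=6165817614720+16·5056995703824=87077748875904
Read c(17,3) = 102992244837120, c(17,4) = 87077748875904.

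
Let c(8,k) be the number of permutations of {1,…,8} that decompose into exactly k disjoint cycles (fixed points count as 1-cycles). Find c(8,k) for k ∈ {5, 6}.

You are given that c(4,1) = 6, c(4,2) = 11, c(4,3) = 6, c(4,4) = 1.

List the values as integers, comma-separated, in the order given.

1960, 322

row 5: T[5][2]=4·11+6=50  T[5][3]=4·6+11=35  T[5][4]=4·1+6=10  T[5][5]=4·0+1=1
row 6: T[6][3]=5·35+50=225  T[6][4]=5·10+35=85  T[6][5]=5·1+10=15  T[6][6]=5·0+1=1
row 7: T[7][4]=6·85+225=735  T[7][5]=6·15+85=175  T[7][6]=6·1+15=21
row 8: T[8][5]=7·175+735=1960  T[8][6]=7·21+175=322
Read c(8,5) = 1960, c(8,6) = 322.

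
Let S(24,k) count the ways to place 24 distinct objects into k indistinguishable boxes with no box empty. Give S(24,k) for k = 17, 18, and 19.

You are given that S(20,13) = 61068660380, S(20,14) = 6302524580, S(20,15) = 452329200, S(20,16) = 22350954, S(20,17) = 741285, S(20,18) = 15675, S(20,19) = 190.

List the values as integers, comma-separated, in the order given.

@21  (21,14):6302524580·14+61068660380→149304004500, (21,15):452329200·15+6302524580→13087462580, (21,16):22350954·16+452329200→809944464, (21,17):741285·17+22350954→34952799, (21,18):15675·18+741285→1023435, (21,19):190·19+15675→19285
@22  (22,15):13087462580·15+149304004500→345615943200, (22,16):809944464·16+13087462580→26046574004, (22,17):34952799·17+809944464→1404142047, (22,18):1023435·18+34952799→53374629, (22,19):19285·19+1023435→1389850
@23  (23,16):26046574004·16+345615943200→762361127264, (23,17):1404142047·17+26046574004→49916988803, (23,18):53374629·18+1404142047→2364885369, (23,19):1389850·19+53374629→79781779
@24  (24,17):49916988803·17+762361127264→1610949936915, (24,18):2364885369·18+49916988803→92484925445, (24,19):79781779·19+2364885369→3880739170
Read S(24,17) = 1610949936915, S(24,18) = 92484925445, S(24,19) = 3880739170.

1610949936915, 92484925445, 3880739170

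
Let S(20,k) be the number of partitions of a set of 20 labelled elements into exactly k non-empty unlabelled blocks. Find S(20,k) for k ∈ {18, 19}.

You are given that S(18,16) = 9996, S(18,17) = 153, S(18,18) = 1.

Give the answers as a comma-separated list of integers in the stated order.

@19  (19,17):153·17+9996→12597, (19,18):1·18+153→171, (19,19):0·19+1→1
@20  (20,18):171·18+12597→15675, (20,19):1·19+171→190
Read S(20,18) = 15675, S(20,19) = 190.

15675, 190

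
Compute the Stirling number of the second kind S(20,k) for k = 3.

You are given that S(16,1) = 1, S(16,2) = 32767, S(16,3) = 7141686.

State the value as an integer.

580606446

@17  (17,1):1·1+0→1, (17,2):32767·2+1→65535, (17,3):7141686·3+32767→21457825
@18  (18,1):1·1+0→1, (18,2):65535·2+1→131071, (18,3):21457825·3+65535→64439010
@19  (19,2):131071·2+1→262143, (19,3):64439010·3+131071→193448101
@20  (20,3):193448101·3+262143→580606446
Read S(20,3) = 580606446.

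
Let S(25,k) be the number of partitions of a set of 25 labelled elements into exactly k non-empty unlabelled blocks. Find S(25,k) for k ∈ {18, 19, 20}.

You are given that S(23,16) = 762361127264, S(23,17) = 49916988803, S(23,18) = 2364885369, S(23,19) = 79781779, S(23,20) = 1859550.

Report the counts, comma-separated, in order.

i=24: T(24,17)=762361127264+17·49916988803=1610949936915 | T(24,18)=49916988803+18·2364885369=92484925445 | T(24,19)=2364885369+19·79781779=3880739170 | T(24,20)=79781779+20·1859550=116972779
i=25: T(25,18)=1610949936915+18·92484925445=3275678594925 | T(25,19)=92484925445+19·3880739170=166218969675 | T(25,20)=3880739170+20·116972779=6220194750
Read S(25,18) = 3275678594925, S(25,19) = 166218969675, S(25,20) = 6220194750.

3275678594925, 166218969675, 6220194750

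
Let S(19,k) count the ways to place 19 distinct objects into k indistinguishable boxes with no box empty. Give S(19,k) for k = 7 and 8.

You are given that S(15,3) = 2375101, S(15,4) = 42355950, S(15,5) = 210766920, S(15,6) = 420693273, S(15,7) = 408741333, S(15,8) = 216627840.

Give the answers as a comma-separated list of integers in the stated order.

1492924634839, 1709751003480

@16  (16,4):42355950·4+2375101→171798901, (16,5):210766920·5+42355950→1096190550, (16,6):420693273·6+210766920→2734926558, (16,7):408741333·7+420693273→3281882604, (16,8):216627840·8+408741333→2141764053
@17  (17,5):1096190550·5+171798901→5652751651, (17,6):2734926558·6+1096190550→17505749898, (17,7):3281882604·7+2734926558→25708104786, (17,8):2141764053·8+3281882604→20415995028
@18  (18,6):17505749898·6+5652751651→110687251039, (18,7):25708104786·7+17505749898→197462483400, (18,8):20415995028·8+25708104786→189036065010
@19  (19,7):197462483400·7+110687251039→1492924634839, (19,8):189036065010·8+197462483400→1709751003480
Read S(19,7) = 1492924634839, S(19,8) = 1709751003480.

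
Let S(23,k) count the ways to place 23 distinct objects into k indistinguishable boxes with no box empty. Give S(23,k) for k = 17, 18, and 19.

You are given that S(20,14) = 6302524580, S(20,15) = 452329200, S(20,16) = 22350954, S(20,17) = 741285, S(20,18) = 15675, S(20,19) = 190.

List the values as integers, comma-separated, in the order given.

i=21: T(21,15)=6302524580+15·452329200=13087462580 | T(21,16)=452329200+16·22350954=809944464 | T(21,17)=22350954+17·741285=34952799 | T(21,18)=741285+18·15675=1023435 | T(21,19)=15675+19·190=19285
i=22: T(22,16)=13087462580+16·809944464=26046574004 | T(22,17)=809944464+17·34952799=1404142047 | T(22,18)=34952799+18·1023435=53374629 | T(22,19)=1023435+19·19285=1389850
i=23: T(23,17)=26046574004+17·1404142047=49916988803 | T(23,18)=1404142047+18·53374629=2364885369 | T(23,19)=53374629+19·1389850=79781779
Read S(23,17) = 49916988803, S(23,18) = 2364885369, S(23,19) = 79781779.

49916988803, 2364885369, 79781779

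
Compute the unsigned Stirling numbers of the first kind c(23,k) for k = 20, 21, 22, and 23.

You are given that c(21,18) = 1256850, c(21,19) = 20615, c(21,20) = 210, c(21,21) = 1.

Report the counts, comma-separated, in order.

row 22: T[22][19]=21·20615+1256850=1689765  T[22][20]=21·210+20615=25025  T[22][21]=21·1+210=231  T[22][22]=21·0+1=1
row 23: T[23][20]=22·25025+1689765=2240315  T[23][21]=22·231+25025=30107  T[23][22]=22·1+231=253  T[23][23]=22·0+1=1
Read c(23,20) = 2240315, c(23,21) = 30107, c(23,22) = 253, c(23,23) = 1.

2240315, 30107, 253, 1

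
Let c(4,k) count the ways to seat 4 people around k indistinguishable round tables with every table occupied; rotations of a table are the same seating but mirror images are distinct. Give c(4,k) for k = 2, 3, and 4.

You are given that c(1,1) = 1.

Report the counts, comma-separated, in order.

11, 6, 1

row 2: T[2][1]=1·1+0=1  T[2][2]=1·0+1=1
row 3: T[3][1]=2·1+0=2  T[3][2]=2·1+1=3  T[3][3]=2·0+1=1
row 4: T[4][2]=3·3+2=11  T[4][3]=3·1+3=6  T[4][4]=3·0+1=1
Read c(4,2) = 11, c(4,3) = 6, c(4,4) = 1.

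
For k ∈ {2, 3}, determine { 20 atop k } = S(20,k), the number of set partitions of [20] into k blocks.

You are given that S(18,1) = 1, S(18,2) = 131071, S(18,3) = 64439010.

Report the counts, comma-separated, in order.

524287, 580606446

[19] T[19,1]:1*1+0=1 · T[19,2]:2*131071+1=262143 · T[19,3]:3*64439010+131071=193448101
[20] T[20,2]:2*262143+1=524287 · T[20,3]:3*193448101+262143=580606446
Read S(20,2) = 524287, S(20,3) = 580606446.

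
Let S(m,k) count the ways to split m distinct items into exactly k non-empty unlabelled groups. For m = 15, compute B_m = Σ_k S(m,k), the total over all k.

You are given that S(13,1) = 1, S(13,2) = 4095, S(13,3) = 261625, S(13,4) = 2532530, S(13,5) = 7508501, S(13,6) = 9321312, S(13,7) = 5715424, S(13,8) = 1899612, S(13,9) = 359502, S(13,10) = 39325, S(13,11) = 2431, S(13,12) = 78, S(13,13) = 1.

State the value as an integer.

1382958545

@14  (14,1):1·1+0→1, (14,2):4095·2+1→8191, (14,3):261625·3+4095→788970, (14,4):2532530·4+261625→10391745, (14,5):7508501·5+2532530→40075035, (14,6):9321312·6+7508501→63436373, (14,7):5715424·7+9321312→49329280, (14,8):1899612·8+5715424→20912320, (14,9):359502·9+1899612→5135130, (14,10):39325·10+359502→752752, (14,11):2431·11+39325→66066, (14,12):78·12+2431→3367, (14,13):1·13+78→91, (14,14):0·14+1→1
@15  (15,1):1·1+0→1, (15,2):8191·2+1→16383, (15,3):788970·3+8191→2375101, (15,4):10391745·4+788970→42355950, (15,5):40075035·5+10391745→210766920, (15,6):63436373·6+40075035→420693273, (15,7):49329280·7+63436373→408741333, (15,8):20912320·8+49329280→216627840, (15,9):5135130·9+20912320→67128490, (15,10):752752·10+5135130→12662650, (15,11):66066·11+752752→1479478, (15,12):3367·12+66066→106470, (15,13):91·13+3367→4550, (15,14):1·14+91→105, (15,15):0·15+1→1
B_15 = ΣS(15,k) = 1+16383+2375101+42355950+210766920+420693273+408741333+216627840+67128490+12662650+1479478+106470+4550+105+1 = 1382958545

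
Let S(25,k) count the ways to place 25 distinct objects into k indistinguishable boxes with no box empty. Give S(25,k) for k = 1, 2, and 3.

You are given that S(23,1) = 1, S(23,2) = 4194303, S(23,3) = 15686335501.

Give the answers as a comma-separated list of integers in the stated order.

r24: T_24,1=1×1+0=1; T_24,2=2×4194303+1=8388607; T_24,3=3×15686335501+4194303=47063200806
r25: T_25,1=1×1+0=1; T_25,2=2×8388607+1=16777215; T_25,3=3×47063200806+8388607=141197991025
Read S(25,1) = 1, S(25,2) = 16777215, S(25,3) = 141197991025.

1, 16777215, 141197991025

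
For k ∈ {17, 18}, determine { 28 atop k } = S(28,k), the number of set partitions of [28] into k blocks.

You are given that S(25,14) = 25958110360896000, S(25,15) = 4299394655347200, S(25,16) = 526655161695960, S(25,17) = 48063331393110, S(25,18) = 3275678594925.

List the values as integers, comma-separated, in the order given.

898741468057510350, 94432767017711850

i=26: T(26,15)=25958110360896000+15·4299394655347200=90449030191104000 | T(26,16)=4299394655347200+16·526655161695960=12725877242482560 | T(26,17)=526655161695960+17·48063331393110=1343731795378830 | T(26,18)=48063331393110+18·3275678594925=107025546101760
i=27: T(27,16)=90449030191104000+16·12725877242482560=294063066070824960 | T(27,17)=12725877242482560+17·1343731795378830=35569317763922670 | T(27,18)=1343731795378830+18·107025546101760=3270191625210510
i=28: T(28,17)=294063066070824960+17·35569317763922670=898741468057510350 | T(28,18)=35569317763922670+18·3270191625210510=94432767017711850
Read S(28,17) = 898741468057510350, S(28,18) = 94432767017711850.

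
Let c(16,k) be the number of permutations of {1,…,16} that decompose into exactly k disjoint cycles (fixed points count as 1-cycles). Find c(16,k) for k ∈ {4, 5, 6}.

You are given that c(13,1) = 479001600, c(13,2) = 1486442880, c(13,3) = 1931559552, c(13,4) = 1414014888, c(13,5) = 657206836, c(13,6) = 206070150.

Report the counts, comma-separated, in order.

5056995703824, 2706813345600, 1009672107080

r14: T_14,2=13×1486442880+479001600=19802759040; T_14,3=13×1931559552+1486442880=26596717056; T_14,4=13×1414014888+1931559552=20313753096; T_14,5=13×657206836+1414014888=9957703756; T_14,6=13×206070150+657206836=3336118786
r15: T_15,3=14×26596717056+19802759040=392156797824; T_15,4=14×20313753096+26596717056=310989260400; T_15,5=14×9957703756+20313753096=159721605680; T_15,6=14×3336118786+9957703756=56663366760
r16: T_16,4=15×310989260400+392156797824=5056995703824; T_16,5=15×159721605680+310989260400=2706813345600; T_16,6=15×56663366760+159721605680=1009672107080
Read c(16,4) = 5056995703824, c(16,5) = 2706813345600, c(16,6) = 1009672107080.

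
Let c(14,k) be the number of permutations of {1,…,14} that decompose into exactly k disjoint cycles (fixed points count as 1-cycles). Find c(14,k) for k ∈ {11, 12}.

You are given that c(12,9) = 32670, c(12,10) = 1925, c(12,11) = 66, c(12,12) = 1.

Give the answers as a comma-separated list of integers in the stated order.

91091, 3731

row 13: T[13][10]=12·1925+32670=55770  T[13][11]=12·66+1925=2717  T[13][12]=12·1+66=78
row 14: T[14][11]=13·2717+55770=91091  T[14][12]=13·78+2717=3731
Read c(14,11) = 91091, c(14,12) = 3731.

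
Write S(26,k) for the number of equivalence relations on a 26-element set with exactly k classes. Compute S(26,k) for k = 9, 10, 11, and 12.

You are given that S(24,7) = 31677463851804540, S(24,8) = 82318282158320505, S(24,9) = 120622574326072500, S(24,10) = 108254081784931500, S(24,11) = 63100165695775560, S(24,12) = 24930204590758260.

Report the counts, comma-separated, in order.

[25] T[25,8]:8*82318282158320505+31677463851804540=690223721118368580 · T[25,9]:9*120622574326072500+82318282158320505=1167921451092973005 · T[25,10]:10*108254081784931500+120622574326072500=1203163392175387500 · T[25,11]:11*63100165695775560+108254081784931500=802355904438462660 · T[25,12]:12*24930204590758260+63100165695775560=362262620784874680
[26] T[26,9]:9*1167921451092973005+690223721118368580=11201516780955125625 · T[26,10]:10*1203163392175387500+1167921451092973005=13199555372846848005 · T[26,11]:11*802355904438462660+1203163392175387500=10029078340998476760 · T[26,12]:12*362262620784874680+802355904438462660=5149507353856958820
Read S(26,9) = 11201516780955125625, S(26,10) = 13199555372846848005, S(26,11) = 10029078340998476760, S(26,12) = 5149507353856958820.

11201516780955125625, 13199555372846848005, 10029078340998476760, 5149507353856958820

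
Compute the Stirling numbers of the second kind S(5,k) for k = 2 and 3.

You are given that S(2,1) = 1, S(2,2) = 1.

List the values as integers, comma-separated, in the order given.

i=3: T(3,1)=0+1·1=1 | T(3,2)=1+2·1=3 | T(3,3)=1+3·0=1
i=4: T(4,1)=0+1·1=1 | T(4,2)=1+2·3=7 | T(4,3)=3+3·1=6
i=5: T(5,2)=1+2·7=15 | T(5,3)=7+3·6=25
Read S(5,2) = 15, S(5,3) = 25.

15, 25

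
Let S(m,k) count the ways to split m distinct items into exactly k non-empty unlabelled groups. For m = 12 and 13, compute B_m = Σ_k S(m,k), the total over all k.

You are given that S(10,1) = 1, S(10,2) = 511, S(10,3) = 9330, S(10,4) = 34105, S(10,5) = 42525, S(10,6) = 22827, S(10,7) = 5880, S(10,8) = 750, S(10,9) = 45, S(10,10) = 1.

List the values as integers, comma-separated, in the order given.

4213597, 27644437

r11: T_11,1=1×1+0=1; T_11,2=2×511+1=1023; T_11,3=3×9330+511=28501; T_11,4=4×34105+9330=145750; T_11,5=5×42525+34105=246730; T_11,6=6×22827+42525=179487; T_11,7=7×5880+22827=63987; T_11,8=8×750+5880=11880; T_11,9=9×45+750=1155; T_11,10=10×1+45=55; T_11,11=11×0+1=1
r12: T_12,1=1×1+0=1; T_12,2=2×1023+1=2047; T_12,3=3×28501+1023=86526; T_12,4=4×145750+28501=611501; T_12,5=5×246730+145750=1379400; T_12,6=6×179487+246730=1323652; T_12,7=7×63987+179487=627396; T_12,8=8×11880+63987=159027; T_12,9=9×1155+11880=22275; T_12,10=10×55+1155=1705; T_12,11=11×1+55=66; T_12,12=12×0+1=1
r13: T_13,1=1×1+0=1; T_13,2=2×2047+1=4095; T_13,3=3×86526+2047=261625; T_13,4=4×611501+86526=2532530; T_13,5=5×1379400+611501=7508501; T_13,6=6×1323652+1379400=9321312; T_13,7=7×627396+1323652=5715424; T_13,8=8×159027+627396=1899612; T_13,9=9×22275+159027=359502; T_13,10=10×1705+22275=39325; T_13,11=11×66+1705=2431; T_13,12=12×1+66=78; T_13,13=13×0+1=1
B_12 = ΣS(12,k) = 1+2047+86526+611501+1379400+1323652+627396+159027+22275+1705+66+1 = 4213597
B_13 = ΣS(13,k) = 1+4095+261625+2532530+7508501+9321312+5715424+1899612+359502+39325+2431+78+1 = 27644437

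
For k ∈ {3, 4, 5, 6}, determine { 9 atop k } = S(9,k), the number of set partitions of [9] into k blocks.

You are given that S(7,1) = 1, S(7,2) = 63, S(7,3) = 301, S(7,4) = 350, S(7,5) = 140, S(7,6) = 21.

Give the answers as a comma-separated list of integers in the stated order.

3025, 7770, 6951, 2646

r8: T_8,2=2×63+1=127; T_8,3=3×301+63=966; T_8,4=4×350+301=1701; T_8,5=5×140+350=1050; T_8,6=6×21+140=266
r9: T_9,3=3×966+127=3025; T_9,4=4×1701+966=7770; T_9,5=5×1050+1701=6951; T_9,6=6×266+1050=2646
Read S(9,3) = 3025, S(9,4) = 7770, S(9,5) = 6951, S(9,6) = 2646.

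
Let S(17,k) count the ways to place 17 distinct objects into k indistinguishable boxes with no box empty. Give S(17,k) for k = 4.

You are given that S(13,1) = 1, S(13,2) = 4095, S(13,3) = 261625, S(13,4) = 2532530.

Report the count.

694337290

row 14: T[14][1]=1·1+0=1  T[14][2]=2·4095+1=8191  T[14][3]=3·261625+4095=788970  T[14][4]=4·2532530+261625=10391745
row 15: T[15][2]=2·8191+1=16383  T[15][3]=3·788970+8191=2375101  T[15][4]=4·10391745+788970=42355950
row 16: T[16][3]=3·2375101+16383=7141686  T[16][4]=4·42355950+2375101=171798901
row 17: T[17][4]=4·171798901+7141686=694337290
Read S(17,4) = 694337290.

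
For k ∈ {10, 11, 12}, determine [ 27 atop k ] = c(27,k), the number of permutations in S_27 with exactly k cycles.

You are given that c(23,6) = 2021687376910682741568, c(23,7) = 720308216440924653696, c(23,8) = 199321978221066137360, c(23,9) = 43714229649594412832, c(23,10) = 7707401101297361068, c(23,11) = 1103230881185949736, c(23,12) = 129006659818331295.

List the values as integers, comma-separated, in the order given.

6121499916241722700424880, 1025860474208872152587880, 143271701777645411127300

@24  (24,7):720308216440924653696·23+2021687376910682741568→18588776355051949776576, (24,8):199321978221066137360·23+720308216440924653696→5304713715525445812976, (24,9):43714229649594412832·23+199321978221066137360→1204749260161737632496, (24,10):7707401101297361068·23+43714229649594412832→220984454979433717396, (24,11):1103230881185949736·23+7707401101297361068→33081711368574204996, (24,12):129006659818331295·23+1103230881185949736→4070384057007569521
@25  (25,8):5304713715525445812976·24+18588776355051949776576→145901905527662649288000, (25,9):1204749260161737632496·24+5304713715525445812976→34218695959407148992880, (25,10):220984454979433717396·24+1204749260161737632496→6508376179668146850000, (25,11):33081711368574204996·24+220984454979433717396→1014945527825214637300, (25,12):4070384057007569521·24+33081711368574204996→130770928736755873500
@26  (26,9):34218695959407148992880·25+145901905527662649288000→1001369304512841374110000, (26,10):6508376179668146850000·25+34218695959407148992880→196928100451110820242880, (26,11):1014945527825214637300·25+6508376179668146850000→31882014375298512782500, (26,12):130770928736755873500·25+1014945527825214637300→4284218746244111474800
@27  (27,10):196928100451110820242880·26+1001369304512841374110000→6121499916241722700424880, (27,11):31882014375298512782500·26+196928100451110820242880→1025860474208872152587880, (27,12):4284218746244111474800·26+31882014375298512782500→143271701777645411127300
Read c(27,10) = 6121499916241722700424880, c(27,11) = 1025860474208872152587880, c(27,12) = 143271701777645411127300.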